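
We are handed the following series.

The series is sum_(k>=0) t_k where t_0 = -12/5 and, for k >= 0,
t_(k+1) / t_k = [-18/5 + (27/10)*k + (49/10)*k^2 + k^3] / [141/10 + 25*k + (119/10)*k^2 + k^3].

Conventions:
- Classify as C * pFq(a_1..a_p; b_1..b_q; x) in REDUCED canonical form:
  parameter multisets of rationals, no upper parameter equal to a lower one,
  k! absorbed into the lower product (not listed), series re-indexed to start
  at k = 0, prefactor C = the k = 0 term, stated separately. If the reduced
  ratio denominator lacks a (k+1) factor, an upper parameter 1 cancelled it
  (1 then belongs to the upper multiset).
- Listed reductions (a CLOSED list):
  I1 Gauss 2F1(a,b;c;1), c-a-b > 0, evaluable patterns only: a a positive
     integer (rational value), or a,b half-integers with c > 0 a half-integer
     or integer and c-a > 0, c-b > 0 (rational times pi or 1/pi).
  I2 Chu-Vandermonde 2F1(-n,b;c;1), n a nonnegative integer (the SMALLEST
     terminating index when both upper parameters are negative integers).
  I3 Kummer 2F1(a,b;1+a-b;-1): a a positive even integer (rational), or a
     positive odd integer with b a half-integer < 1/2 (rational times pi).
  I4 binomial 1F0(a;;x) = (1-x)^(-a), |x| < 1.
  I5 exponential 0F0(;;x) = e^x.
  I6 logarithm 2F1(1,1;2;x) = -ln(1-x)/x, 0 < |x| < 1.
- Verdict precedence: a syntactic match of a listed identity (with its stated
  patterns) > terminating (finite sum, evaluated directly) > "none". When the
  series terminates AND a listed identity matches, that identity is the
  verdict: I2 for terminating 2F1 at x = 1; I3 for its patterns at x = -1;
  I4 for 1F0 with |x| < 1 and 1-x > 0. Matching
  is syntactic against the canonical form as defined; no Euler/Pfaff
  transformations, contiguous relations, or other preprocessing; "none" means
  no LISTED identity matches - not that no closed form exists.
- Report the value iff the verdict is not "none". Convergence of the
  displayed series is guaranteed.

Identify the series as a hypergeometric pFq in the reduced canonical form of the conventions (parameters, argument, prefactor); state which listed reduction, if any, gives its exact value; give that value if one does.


The series (x = 1) is 2F1: upper {-3/5, 4}, lower {47/5}, prefactor -12/5. Verdict: the Gauss summation I1 matches (x = 1: the Gamma ratio telescopes since c-a-b = 6 > 0 and a = 4 in Z>0). Hence: -5328/3125.

First insight: from the first term -12/5: factor the ratio over Q (C = -12/5, x = 1): negated roots = parameters.
Adjacent-term ratio: r(k) = 1 * (k-3/5) (k+4) / [(k+47/5) (k+1)] - rational in k. x = 1; t_0 = -12/5; negate the roots.


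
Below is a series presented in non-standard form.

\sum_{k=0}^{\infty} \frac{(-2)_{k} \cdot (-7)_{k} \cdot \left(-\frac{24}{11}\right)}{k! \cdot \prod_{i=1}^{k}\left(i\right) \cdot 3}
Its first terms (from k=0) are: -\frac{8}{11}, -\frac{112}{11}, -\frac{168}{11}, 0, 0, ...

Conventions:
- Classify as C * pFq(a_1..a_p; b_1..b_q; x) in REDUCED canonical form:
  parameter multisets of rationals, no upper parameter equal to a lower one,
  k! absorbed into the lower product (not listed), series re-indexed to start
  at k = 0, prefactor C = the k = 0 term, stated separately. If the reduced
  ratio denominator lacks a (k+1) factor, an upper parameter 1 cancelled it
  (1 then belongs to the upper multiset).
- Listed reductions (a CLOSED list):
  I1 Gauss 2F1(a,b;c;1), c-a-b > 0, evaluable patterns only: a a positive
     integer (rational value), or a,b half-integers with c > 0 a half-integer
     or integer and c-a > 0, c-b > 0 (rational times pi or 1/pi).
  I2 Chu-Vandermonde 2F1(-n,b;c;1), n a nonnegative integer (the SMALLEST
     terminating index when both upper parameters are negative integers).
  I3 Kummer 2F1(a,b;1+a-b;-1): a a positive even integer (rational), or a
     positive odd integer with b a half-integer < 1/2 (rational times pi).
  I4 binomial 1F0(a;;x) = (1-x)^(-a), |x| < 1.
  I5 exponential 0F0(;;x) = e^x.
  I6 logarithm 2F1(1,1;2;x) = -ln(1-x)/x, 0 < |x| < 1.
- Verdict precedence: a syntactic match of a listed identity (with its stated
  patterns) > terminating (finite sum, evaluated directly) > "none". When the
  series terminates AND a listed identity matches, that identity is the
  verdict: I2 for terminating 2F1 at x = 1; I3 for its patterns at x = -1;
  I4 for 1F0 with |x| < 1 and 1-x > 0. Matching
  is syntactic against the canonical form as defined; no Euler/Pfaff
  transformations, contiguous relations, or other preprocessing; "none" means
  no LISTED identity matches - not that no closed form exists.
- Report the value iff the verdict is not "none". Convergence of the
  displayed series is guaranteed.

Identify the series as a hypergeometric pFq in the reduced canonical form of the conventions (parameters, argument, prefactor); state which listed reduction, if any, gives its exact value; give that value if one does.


First insight: t_0 being -\frac{8}{11}, the denominator's factorial ratio (prefactor -8/11) is a lower Pochhammer.
Ratio: r(k) = 1 * (k-7) (k-2) / [(k+1) (k+1)] ; factor over Q: parameters, x = 1, and C = -\frac{8}{11}.

Reduced: x = 1, 2F1, upper = {-7, -2}, lower = {1}, C = -\frac{8}{11}. Verdict: Chu-Vandermonde (I2) fires (terminating 2F1 at x = 1 with n = 2, b = -7, c = 1). Sum: -\frac{288}{11}.


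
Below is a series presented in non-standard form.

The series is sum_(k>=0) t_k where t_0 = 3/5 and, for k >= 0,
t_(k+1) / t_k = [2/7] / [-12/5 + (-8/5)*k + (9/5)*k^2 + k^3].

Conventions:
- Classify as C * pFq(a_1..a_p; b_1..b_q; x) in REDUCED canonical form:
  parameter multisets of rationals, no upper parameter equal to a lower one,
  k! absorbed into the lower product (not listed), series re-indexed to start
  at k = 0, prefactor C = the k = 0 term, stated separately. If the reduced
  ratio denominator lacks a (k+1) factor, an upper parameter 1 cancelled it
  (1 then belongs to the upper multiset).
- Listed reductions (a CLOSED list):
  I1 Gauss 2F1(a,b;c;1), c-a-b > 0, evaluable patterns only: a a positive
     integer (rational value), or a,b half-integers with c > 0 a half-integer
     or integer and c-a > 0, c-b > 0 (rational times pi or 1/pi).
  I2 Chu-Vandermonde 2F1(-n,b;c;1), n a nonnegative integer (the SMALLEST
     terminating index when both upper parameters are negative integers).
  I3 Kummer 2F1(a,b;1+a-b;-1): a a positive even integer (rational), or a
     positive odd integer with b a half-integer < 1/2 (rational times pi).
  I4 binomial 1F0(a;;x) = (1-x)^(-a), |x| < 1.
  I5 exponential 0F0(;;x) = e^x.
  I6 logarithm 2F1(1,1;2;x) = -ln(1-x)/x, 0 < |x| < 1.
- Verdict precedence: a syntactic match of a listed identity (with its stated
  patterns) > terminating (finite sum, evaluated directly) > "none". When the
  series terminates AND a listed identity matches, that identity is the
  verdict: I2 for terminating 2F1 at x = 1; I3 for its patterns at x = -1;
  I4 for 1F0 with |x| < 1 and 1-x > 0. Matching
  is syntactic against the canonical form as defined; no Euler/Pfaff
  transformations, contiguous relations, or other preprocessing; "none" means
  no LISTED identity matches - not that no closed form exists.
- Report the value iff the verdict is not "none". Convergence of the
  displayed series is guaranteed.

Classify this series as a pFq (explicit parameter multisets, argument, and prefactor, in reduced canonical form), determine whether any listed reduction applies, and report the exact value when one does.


This is 3/5 * 0F2(-; -6/5, 2; 2/7) in reduced canonical form. Verdict: none here - no I1-I6 shape fits x = 2/7 with lower {-6/5, 2}.

The tell: x = (2/7) and the expanded ratio factors over Q; C = 3/5, roots give parameters.
Step ratio: r(k) = (2/7) * 1 / [(k-6/5) (k+2) (k+1)] - rational; roots negated = parameters, x = (2/7), C = 3/5.


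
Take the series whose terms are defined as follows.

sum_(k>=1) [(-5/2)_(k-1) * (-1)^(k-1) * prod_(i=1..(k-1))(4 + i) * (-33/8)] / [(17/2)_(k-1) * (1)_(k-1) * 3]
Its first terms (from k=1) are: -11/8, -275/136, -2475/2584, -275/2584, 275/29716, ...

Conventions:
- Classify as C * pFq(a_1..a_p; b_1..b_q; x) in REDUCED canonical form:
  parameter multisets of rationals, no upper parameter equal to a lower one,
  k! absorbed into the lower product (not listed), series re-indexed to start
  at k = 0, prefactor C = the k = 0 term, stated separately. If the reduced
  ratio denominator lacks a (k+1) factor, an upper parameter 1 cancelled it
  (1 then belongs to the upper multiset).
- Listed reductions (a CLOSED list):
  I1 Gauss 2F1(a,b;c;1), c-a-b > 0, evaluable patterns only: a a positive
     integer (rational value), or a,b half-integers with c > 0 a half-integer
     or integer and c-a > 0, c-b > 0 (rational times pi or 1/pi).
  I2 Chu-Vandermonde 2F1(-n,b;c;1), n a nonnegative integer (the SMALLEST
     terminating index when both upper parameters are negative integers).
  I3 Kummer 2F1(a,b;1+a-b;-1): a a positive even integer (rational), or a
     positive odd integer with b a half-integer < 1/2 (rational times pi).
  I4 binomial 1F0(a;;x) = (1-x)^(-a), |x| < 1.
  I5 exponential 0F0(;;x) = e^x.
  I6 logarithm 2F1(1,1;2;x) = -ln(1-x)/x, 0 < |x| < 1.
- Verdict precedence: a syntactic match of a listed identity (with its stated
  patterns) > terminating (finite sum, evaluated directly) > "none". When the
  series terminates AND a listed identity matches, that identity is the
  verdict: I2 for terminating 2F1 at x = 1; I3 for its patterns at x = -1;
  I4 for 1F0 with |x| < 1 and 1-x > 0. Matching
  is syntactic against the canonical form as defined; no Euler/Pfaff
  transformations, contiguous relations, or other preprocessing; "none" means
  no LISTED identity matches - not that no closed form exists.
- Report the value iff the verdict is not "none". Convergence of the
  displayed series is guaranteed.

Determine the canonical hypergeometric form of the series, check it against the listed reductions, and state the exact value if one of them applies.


The tell: t_0 being -11/8, (1)_k (C = -11/8, x = -1) is k! itself.
Step ratio: r(k) = (-1) * (k-5/2) (k+5) / [(k+17/2) (k+1)] - rational; roots negated = parameters, x = (-1), C = -11/8.

At argument -1: a 2F1 with upper {-5/2, 5}, lower {17/2}, scaled by C = -11/8. Verdict: Kummer's theorem (I3) applies (x = -1; c = 17/2 equals 1+a-b for upper {-5/2, 5}: listed pattern). Value: (-1486485/1048576) * pi.


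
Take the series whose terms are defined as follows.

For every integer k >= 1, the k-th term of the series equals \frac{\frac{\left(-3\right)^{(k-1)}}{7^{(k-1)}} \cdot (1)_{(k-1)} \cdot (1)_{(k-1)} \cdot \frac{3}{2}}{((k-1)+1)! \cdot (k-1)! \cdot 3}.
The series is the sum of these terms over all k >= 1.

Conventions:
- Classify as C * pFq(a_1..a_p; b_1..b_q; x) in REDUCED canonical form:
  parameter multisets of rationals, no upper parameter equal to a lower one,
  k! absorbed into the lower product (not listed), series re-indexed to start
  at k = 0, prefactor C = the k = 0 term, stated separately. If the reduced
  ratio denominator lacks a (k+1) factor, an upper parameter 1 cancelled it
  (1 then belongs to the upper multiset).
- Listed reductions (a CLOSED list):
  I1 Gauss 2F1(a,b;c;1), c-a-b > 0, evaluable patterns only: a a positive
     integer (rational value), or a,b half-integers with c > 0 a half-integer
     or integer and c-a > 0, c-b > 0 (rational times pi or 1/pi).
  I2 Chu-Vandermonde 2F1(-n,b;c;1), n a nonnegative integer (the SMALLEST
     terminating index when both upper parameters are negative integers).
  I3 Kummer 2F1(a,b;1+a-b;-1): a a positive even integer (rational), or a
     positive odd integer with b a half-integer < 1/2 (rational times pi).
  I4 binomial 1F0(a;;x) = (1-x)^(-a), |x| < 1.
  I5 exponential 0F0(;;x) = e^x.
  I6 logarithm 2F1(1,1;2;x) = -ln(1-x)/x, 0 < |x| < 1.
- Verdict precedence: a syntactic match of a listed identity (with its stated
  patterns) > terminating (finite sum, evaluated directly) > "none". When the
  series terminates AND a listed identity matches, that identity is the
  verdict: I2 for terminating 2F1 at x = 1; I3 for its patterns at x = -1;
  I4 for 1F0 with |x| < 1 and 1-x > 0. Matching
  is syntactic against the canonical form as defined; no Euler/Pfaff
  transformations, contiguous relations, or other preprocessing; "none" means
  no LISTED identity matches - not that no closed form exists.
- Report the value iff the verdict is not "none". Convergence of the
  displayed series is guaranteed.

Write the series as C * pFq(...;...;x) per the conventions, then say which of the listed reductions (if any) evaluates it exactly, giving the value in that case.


The series (x = -\frac{3}{7}) is 2F1: upper {1, 1}, lower {2}, prefactor \frac{1}{2}. Verdict: this is the I6 logarithm reduction (the logarithm: parameters (1,1;2), x = -\frac{3}{7}). Exact value: \frac{7}{6} \cdot \ln\left(\frac{10}{7}\right).

The tell: x = -\frac{3}{7} and the two geometric factors (C = 1/2) combine into one argument.
Ratio: r(k) = -\frac{3}{7} * (k+1) (k+1) / [(k+2) (k+1)] - poly over poly, x = -\frac{3}{7} from leading terms; C = \frac{1}{2} at k = 0.


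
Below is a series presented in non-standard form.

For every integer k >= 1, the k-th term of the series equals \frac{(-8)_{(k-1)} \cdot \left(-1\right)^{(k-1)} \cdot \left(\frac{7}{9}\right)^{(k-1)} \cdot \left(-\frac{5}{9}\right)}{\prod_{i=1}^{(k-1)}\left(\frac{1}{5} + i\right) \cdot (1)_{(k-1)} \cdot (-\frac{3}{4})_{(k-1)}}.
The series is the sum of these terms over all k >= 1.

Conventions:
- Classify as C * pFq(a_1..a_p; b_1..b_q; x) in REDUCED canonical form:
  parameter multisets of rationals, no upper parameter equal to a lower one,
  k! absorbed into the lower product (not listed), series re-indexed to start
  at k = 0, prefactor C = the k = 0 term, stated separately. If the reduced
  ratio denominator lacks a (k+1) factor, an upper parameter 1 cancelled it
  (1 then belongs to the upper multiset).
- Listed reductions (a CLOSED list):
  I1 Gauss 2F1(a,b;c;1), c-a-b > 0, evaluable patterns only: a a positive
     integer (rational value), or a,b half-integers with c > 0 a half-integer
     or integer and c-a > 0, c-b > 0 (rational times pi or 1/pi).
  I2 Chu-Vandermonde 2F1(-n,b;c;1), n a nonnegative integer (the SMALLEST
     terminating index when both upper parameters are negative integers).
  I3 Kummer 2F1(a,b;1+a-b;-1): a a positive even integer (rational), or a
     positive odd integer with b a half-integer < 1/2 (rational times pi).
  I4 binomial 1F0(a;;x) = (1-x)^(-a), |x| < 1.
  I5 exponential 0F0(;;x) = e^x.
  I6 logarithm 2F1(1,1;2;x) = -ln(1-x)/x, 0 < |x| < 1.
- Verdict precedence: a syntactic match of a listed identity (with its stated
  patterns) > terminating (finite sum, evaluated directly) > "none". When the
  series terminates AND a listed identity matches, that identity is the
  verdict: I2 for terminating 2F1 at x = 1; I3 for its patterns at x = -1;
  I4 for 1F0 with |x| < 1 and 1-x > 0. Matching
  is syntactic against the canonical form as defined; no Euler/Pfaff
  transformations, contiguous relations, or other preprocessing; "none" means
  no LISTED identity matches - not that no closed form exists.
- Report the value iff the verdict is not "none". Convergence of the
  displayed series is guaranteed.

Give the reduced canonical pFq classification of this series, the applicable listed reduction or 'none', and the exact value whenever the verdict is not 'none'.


Prefactor -\frac{5}{9}, argument -\frac{7}{9}: 1F2 with upper {-8} over lower {-\frac{3}{4}, \frac{6}{5}}. Verdict: terminating - the sum ends at index 8 because -8 is a negative integer; exact evaluation follows. Its exact value is \frac{3111775724973666748135}{102100174517078042877}.

Structural cue: x = -\frac{7}{9} and the (-1)^k factor (C = -5/9) folds into the argument's sign.
Step ratio: r(k) = -\frac{7}{9} * (k-8) / [(k-\frac{3}{4}) (k+\frac{6}{5}) (k+1)] - rational; roots negated = parameters, x = -\frac{7}{9}, C = -\frac{5}{9}.


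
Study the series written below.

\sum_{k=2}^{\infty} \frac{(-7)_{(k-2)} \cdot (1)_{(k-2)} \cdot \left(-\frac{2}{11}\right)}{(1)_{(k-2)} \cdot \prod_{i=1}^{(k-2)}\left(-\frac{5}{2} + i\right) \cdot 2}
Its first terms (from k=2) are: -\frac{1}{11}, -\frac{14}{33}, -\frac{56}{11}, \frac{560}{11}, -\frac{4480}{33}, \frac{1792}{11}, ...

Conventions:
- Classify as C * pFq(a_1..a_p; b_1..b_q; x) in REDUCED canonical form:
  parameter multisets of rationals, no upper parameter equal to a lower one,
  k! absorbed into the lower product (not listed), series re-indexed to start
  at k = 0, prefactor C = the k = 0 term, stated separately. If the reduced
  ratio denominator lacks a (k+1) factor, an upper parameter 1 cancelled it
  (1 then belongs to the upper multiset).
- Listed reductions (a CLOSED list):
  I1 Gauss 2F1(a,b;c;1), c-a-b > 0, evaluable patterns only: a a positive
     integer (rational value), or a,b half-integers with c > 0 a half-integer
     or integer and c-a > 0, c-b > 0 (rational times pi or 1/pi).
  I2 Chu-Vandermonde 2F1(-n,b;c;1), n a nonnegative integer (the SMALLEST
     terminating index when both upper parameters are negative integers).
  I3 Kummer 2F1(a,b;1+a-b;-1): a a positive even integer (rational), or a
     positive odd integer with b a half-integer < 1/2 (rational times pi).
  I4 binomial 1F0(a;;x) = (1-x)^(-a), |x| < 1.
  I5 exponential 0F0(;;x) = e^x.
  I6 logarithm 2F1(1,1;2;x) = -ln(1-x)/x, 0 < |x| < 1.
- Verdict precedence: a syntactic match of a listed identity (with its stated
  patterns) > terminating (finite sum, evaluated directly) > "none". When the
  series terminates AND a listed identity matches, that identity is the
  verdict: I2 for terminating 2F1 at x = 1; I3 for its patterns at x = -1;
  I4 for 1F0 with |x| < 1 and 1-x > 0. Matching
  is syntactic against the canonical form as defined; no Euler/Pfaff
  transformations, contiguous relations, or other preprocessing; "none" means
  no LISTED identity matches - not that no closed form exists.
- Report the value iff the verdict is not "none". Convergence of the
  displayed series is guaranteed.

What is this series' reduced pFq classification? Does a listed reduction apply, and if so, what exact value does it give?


Reduced: x = 1, 2F1, upper = {-7, 1}, lower = {-\frac{3}{2}}, C = -\frac{1}{11}. Verdict: this is the Chu-Vandermonde identity I2 (terminating 2F1 at x = 1 with n = 7, b = 1, c = -\frac{3}{2}). Hence: \frac{5}{99}.

The tell: t_0 = -\frac{1}{11} here, and (1)_k (prefactor -1/11) is k! itself.
Ratio: r(k) = 1 * (k-7) (k+1) / [(k-\frac{3}{2}) (k+1)] - poly over poly, x = 1 from leading terms; C = -\frac{1}{11} at k = 0.


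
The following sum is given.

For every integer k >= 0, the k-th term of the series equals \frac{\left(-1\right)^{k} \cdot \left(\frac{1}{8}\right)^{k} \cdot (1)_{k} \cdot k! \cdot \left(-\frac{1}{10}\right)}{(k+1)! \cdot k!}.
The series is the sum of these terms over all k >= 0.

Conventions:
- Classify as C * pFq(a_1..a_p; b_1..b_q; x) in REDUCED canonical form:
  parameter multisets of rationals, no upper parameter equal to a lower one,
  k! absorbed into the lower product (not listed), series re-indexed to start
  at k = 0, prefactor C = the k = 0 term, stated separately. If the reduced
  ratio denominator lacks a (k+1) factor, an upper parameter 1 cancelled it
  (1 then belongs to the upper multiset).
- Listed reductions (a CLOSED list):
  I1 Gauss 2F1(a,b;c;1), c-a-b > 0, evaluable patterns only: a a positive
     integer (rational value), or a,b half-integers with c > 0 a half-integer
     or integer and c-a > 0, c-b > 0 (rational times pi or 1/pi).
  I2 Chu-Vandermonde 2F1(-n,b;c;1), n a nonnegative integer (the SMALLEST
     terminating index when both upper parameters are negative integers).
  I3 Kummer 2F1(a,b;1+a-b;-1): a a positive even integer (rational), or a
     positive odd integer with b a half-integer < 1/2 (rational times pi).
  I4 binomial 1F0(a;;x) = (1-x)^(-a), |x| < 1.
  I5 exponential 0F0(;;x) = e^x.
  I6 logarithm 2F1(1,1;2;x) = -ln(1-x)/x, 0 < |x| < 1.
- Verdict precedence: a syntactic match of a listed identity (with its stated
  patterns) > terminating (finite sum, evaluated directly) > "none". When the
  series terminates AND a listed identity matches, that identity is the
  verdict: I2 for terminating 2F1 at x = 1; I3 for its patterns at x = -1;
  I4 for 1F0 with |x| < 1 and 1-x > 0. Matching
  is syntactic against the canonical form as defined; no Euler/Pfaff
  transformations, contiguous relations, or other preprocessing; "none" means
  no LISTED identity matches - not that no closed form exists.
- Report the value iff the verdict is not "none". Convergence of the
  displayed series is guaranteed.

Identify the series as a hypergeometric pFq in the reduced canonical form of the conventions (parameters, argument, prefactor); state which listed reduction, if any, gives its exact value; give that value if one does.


Reduced: x = -\frac{1}{8}, 2F1, upper = {1, 1}, lower = {2}, C = -\frac{1}{10}. Verdict: the logarithmic series (I6) applies (the logarithm: parameters (1,1;2), x = -\frac{1}{8}). Its exact value is \left(-\frac{4}{5}\right) \cdot \ln\left(\frac{9}{8}\right).

First insight: x = -\frac{1}{8} and the (-1)^k factor (C = -1/10) folds into the argument's sign.
Term ratio: r(k) = -\frac{1}{8} * (k+1) (k+1) / [(k+2) (k+1)] ; factor over Q: parameters, x = -\frac{1}{8}, and C = -\frac{1}{10}.


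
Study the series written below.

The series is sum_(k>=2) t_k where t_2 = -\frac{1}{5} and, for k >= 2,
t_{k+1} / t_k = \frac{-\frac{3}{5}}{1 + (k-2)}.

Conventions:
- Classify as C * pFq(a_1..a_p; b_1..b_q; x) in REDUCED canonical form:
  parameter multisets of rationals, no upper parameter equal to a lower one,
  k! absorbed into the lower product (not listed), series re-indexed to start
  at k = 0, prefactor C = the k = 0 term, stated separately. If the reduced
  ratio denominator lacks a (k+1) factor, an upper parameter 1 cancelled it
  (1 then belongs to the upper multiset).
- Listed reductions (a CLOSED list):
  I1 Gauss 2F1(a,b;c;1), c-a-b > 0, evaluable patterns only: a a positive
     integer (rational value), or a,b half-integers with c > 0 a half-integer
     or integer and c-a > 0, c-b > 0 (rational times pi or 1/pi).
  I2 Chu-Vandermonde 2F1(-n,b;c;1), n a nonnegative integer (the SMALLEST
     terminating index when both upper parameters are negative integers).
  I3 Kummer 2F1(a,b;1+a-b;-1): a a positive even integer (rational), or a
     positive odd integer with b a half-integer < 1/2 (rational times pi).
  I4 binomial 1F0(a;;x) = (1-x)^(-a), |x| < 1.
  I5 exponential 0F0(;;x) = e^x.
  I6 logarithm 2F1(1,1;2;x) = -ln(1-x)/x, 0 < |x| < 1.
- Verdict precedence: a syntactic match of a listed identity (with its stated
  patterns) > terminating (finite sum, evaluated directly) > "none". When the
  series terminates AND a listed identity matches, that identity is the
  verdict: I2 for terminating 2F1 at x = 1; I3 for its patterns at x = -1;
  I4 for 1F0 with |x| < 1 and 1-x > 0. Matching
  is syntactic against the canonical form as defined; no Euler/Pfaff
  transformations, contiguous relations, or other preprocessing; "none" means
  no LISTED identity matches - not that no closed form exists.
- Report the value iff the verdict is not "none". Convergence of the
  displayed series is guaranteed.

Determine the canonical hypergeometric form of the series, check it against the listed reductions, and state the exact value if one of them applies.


With C = -\frac{1}{5}: the canonical form is 0F0(-; -; -\frac{3}{5}). Verdict (x = -\frac{3}{5}): exponential (I5) applies (the 0F0 exponential series at x = -\frac{3}{5}). Exact value: \left(-\frac{1}{5}\right) \cdot e^{-\frac{3}{5}}.

The tell: t_0 = -\frac{1}{5} here, and factor the ratio over Q (prefactor -1/5): negated roots = parameters.
Step ratio: r(k) = -\frac{3}{5} * 1 / [(k+1)] - rational in k. x = -\frac{3}{5}; t_0 = -\frac{1}{5}; negate the roots.


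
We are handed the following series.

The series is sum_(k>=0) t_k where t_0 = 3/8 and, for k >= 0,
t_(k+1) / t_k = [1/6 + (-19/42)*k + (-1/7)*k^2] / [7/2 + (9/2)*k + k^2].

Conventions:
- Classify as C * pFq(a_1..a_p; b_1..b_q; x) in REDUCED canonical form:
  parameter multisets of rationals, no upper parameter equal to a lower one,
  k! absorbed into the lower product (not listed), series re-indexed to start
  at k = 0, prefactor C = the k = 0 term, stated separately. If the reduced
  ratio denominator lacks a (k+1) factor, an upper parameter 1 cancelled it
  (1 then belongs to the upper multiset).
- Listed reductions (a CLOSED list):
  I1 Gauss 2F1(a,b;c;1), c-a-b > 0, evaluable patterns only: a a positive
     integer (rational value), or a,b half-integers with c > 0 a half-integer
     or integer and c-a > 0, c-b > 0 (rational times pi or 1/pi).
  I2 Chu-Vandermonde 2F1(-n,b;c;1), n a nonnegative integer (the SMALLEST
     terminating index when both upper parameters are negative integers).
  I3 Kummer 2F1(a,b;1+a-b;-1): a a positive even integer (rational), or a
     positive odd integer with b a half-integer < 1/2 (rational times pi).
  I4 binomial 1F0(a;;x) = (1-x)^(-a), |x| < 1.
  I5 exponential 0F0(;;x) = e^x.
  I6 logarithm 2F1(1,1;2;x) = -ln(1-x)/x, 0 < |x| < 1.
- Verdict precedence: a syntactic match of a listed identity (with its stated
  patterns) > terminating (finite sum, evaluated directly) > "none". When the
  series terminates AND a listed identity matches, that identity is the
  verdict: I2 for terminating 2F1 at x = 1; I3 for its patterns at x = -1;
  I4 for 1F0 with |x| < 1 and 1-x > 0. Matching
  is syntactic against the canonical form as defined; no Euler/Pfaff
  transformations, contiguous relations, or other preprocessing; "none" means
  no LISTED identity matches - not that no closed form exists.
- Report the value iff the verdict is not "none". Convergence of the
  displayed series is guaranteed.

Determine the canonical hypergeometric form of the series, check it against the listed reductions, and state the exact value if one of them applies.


Structural cue: from the first term 3/8: the expanded ratio factors over Q; C = 3/8, x = -1/7, roots give parameters.
Term ratio: r(k) = (-1/7) * (k-1/3) / [(k+1)] - rational in k, leading ratio (-1/7); with t_0 = 3/8, classification follows.

Classification (C = 3/8): 1F0 with upper {-1/3}, lower {-}, argument x = -1/7. Verdict: binomial (I4) applies (the 1F0 binomial series: exponent 1/3, x = -1/7). Exact value: (3/8) * (8/7)^(1/3).


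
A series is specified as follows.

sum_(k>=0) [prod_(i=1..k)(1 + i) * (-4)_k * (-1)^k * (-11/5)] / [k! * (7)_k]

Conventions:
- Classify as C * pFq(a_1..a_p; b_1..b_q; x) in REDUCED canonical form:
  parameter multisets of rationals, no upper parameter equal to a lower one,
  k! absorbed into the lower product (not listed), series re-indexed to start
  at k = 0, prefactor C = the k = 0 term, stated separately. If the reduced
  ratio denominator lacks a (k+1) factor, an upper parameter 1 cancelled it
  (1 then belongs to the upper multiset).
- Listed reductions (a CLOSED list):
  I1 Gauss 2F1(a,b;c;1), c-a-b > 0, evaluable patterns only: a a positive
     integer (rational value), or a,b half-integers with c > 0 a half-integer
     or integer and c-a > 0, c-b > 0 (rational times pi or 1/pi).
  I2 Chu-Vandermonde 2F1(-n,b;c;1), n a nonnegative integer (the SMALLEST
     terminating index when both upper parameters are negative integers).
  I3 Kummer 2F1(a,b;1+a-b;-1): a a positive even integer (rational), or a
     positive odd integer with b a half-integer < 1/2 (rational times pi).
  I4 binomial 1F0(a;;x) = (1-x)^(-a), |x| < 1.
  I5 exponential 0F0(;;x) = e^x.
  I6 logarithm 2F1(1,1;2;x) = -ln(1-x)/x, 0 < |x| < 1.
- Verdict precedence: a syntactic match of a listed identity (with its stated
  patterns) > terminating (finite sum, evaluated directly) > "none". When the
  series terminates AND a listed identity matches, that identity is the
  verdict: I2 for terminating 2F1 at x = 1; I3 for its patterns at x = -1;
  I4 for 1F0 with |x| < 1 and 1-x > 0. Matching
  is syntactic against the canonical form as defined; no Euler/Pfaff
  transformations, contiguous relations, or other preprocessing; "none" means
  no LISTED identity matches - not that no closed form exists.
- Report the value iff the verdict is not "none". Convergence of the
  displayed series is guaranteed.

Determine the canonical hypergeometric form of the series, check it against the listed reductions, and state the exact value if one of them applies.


The series (x = -1) is 2F1: upper {-4, 2}, lower {7}, prefactor -11/5. Verdict: Kummer (I3) applies (x = -1; c = 7 equals 1+a-b for upper {-4, 2}: listed pattern). Its exact value is -33/5.

Key step: t_0 being -11/5, the running product (C = -11/5, x = -1) telescopes to a rising factorial.
Ratio: r(k) = (-1) * (k-4) (k+2) / [(k+7) (k+1)] - rational in k. x = (-1); t_0 = -11/5; negate the roots.


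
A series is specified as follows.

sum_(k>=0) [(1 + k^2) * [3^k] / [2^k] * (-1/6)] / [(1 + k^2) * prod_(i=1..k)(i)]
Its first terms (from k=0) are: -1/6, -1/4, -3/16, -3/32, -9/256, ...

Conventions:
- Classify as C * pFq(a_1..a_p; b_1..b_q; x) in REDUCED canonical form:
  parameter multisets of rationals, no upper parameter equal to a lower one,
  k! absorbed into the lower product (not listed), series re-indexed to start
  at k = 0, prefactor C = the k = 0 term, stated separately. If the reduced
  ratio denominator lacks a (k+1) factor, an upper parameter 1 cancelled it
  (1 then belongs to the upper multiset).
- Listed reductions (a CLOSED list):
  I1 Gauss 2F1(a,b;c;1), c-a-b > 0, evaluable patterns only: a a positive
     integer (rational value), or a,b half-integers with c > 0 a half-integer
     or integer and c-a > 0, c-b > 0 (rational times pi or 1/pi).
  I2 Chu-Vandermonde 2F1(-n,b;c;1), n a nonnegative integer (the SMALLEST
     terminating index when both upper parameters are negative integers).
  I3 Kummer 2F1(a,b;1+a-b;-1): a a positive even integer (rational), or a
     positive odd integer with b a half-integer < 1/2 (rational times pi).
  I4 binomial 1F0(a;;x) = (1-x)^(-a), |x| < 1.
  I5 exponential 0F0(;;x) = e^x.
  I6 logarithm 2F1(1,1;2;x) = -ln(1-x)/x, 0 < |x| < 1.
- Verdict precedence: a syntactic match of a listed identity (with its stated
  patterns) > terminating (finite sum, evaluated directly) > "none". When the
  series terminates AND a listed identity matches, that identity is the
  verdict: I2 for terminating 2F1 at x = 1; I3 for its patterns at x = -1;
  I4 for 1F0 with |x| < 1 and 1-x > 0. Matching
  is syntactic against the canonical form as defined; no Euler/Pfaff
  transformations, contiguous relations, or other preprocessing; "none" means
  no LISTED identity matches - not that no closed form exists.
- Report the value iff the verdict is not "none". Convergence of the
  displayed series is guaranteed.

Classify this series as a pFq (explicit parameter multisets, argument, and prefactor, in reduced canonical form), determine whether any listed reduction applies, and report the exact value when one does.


Canonical form: C = -1/6 times 0F0 with upper {-}, lower {-}, x = 3/2. Verdict: exponential (I5) matches (the 0F0 exponential series at x = 3/2). Exact value: (-1/6) * e^(3/2).

First insight: t_0 being -1/6, striking the common factor k^2 + 1 reduces the term (C = -1/6, x = 3/2).
Term ratio: r(k) = (3/2) * 1 / [(k+1)] - rational; roots negated = parameters, x = (3/2), C = -1/6.


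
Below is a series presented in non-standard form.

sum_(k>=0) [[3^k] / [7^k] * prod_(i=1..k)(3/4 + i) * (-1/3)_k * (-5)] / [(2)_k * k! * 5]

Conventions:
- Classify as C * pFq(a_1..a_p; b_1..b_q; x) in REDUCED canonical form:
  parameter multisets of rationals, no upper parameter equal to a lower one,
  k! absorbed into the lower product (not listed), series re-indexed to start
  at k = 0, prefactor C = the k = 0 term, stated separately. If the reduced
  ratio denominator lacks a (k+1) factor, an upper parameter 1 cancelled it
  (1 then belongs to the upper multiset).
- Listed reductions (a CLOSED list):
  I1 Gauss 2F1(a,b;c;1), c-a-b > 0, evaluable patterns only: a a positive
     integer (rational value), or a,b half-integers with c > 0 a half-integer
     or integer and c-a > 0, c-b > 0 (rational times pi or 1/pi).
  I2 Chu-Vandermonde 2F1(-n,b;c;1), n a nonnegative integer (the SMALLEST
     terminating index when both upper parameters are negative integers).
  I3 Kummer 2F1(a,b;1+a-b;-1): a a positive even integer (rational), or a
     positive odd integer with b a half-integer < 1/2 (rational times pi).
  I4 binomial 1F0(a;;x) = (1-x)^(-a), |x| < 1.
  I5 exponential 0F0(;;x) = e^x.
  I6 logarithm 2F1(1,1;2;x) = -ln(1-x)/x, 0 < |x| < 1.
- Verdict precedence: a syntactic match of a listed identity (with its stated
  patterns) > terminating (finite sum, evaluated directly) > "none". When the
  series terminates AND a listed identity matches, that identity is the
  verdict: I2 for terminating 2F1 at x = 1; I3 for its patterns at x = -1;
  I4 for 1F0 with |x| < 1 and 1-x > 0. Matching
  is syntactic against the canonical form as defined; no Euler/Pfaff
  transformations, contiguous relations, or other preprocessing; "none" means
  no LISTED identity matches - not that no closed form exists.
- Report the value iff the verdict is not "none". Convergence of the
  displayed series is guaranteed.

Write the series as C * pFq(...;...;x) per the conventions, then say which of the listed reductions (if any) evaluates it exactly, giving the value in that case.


Prefactor -1, argument 3/7: 2F1 with upper {-1/3, 7/4} over lower {2}. Verdict: none - at argument 3/7 the multisets {-1/3, 7/4} ; {2} match no listed identity.

The tell: with t_0 = -1, the two geometric factors (C = -1, x = 3/7) combine into one argument.
Step ratio: r(k) = (3/7) * (k-1/3) (k+7/4) / [(k+2) (k+1)] - rational in k. x = (3/7); t_0 = -1; negate the roots.


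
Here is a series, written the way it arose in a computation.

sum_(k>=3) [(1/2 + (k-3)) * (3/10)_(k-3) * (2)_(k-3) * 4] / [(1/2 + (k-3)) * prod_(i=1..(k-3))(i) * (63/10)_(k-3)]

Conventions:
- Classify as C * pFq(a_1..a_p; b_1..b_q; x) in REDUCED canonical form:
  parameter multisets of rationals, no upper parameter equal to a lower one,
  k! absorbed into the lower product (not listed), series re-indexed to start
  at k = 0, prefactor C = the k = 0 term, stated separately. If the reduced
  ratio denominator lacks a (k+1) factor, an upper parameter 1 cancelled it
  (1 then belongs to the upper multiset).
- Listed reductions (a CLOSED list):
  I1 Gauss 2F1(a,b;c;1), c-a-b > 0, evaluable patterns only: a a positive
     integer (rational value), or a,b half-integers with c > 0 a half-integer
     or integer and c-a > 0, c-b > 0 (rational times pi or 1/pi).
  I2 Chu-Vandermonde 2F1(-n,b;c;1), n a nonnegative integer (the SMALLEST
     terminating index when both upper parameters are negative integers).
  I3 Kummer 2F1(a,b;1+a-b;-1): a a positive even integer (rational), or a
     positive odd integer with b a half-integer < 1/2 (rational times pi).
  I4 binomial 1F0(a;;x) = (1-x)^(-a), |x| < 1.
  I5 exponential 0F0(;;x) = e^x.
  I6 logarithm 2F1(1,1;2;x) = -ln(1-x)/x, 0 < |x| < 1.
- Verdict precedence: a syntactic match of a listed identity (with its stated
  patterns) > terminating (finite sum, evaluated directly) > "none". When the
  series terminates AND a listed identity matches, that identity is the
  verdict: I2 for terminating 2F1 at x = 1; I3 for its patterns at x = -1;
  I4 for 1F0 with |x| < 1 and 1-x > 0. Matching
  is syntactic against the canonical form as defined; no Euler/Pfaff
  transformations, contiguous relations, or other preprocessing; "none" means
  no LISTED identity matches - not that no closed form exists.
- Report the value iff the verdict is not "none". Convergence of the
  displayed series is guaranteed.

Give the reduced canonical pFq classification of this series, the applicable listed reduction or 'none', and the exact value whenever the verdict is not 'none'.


Canonical form: C = 4 times 2F1 with upper {3/10, 2}, lower {63/10}, x = 1. Verdict at x = 1: the Gauss summation I1 matches (x = 1: the Gamma ratio telescopes since c-a-b = 4 > 0 and a = 2 in Z>0). Exact value: 2279/500.

First insight: t_0 = 4 here, and striking the common factor k + 1/2 reduces the term (C = 4, x = 1).
Consecutive-term ratio: r(k) = 1 * (k+3/10) (k+2) / [(k+63/10) (k+1)] ; factor over Q: parameters, x = 1, and C = 4.


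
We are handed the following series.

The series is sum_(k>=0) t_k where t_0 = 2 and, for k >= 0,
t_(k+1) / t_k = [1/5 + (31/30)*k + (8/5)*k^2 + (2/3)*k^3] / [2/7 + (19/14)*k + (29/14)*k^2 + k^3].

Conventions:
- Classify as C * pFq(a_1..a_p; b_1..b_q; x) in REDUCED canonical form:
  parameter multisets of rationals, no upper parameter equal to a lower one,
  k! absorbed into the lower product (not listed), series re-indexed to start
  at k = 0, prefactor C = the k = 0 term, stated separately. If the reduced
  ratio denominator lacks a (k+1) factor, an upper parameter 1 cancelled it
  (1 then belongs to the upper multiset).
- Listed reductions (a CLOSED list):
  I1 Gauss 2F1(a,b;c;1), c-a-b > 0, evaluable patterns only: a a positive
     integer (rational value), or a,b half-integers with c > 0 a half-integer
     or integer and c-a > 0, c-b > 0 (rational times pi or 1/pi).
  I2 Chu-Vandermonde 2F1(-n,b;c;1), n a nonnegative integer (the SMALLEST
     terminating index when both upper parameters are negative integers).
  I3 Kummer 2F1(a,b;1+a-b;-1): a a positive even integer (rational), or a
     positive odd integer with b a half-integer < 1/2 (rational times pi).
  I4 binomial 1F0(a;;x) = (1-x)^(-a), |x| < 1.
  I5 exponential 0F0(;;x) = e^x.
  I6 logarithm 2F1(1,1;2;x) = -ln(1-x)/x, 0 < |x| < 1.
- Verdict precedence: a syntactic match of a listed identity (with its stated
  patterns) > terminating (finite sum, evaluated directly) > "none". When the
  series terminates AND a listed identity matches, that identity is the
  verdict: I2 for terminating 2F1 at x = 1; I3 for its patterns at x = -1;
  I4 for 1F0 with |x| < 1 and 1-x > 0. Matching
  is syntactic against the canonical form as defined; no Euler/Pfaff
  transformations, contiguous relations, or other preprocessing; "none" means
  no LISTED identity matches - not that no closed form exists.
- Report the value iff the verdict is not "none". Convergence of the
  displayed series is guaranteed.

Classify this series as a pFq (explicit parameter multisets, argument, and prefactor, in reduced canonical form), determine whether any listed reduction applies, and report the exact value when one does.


x = 2/3 here; the reduced form reads 2F1, upper {2/5, 3/2}, lower {4/7}, C = 2. Verdict: no listed reduction: x = 2/3 and upper {2/5, 3/2} fail every I1-I6 pattern.

Structural cue: from the first term 2: factor the ratio over Q (prefactor 2): negated roots = parameters.
Ratio: r(k) = (2/3) * (k+2/5) (k+3/2) / [(k+4/7) (k+1)] - rational; roots negated = parameters, x = (2/3), C = 2.


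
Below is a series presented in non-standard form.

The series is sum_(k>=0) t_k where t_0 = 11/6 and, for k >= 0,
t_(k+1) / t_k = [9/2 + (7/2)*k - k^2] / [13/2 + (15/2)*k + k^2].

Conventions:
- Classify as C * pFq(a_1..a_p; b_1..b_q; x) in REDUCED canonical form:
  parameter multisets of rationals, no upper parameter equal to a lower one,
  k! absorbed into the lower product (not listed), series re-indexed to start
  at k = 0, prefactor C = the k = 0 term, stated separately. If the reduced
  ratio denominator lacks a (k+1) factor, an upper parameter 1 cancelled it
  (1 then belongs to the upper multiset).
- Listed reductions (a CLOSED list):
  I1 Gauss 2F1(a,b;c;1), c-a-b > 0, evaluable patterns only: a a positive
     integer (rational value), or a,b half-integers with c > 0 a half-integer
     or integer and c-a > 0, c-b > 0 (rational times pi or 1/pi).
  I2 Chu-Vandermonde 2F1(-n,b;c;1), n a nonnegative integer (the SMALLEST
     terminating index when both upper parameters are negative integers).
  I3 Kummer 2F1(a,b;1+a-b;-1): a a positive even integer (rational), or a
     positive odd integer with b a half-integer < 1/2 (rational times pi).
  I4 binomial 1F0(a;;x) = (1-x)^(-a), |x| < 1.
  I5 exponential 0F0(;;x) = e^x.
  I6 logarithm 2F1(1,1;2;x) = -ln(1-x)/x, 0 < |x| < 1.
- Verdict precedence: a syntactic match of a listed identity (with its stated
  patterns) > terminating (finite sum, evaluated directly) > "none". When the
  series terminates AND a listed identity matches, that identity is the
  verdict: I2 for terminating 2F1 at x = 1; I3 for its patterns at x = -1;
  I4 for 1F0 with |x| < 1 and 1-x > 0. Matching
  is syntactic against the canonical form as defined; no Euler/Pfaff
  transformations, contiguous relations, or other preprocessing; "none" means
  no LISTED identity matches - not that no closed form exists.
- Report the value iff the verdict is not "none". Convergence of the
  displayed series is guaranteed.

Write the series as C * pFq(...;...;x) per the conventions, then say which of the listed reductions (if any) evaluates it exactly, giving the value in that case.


x = -1 here; the reduced form reads 2F1, upper {-9/2, 1}, lower {13/2}, C = 11/6. Verdict at x = -1: Kummer's theorem (I3) matches (x = -1; c = 13/2 equals 1+a-b for upper {-9/2, 1}: listed pattern). Its exact value is (2541/2048) * pi.

Key observation: from the first term 11/6: the expanded ratio factors over Q; prefactor 11/6, roots give parameters.
Term ratio: r(k) = (-1) * (k-9/2) (k+1) / [(k+13/2) (k+1)] ; factor over Q: parameters, x = (-1), and C = 11/6.
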